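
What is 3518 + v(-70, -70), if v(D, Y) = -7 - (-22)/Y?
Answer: 122874/35 ≈ 3510.7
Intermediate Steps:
v(D, Y) = -7 + 22/Y
3518 + v(-70, -70) = 3518 + (-7 + 22/(-70)) = 3518 + (-7 + 22*(-1/70)) = 3518 + (-7 - 11/35) = 3518 - 256/35 = 122874/35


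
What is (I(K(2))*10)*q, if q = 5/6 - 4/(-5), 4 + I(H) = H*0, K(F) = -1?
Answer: -196/3 ≈ -65.333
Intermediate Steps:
I(H) = -4 (I(H) = -4 + H*0 = -4 + 0 = -4)
q = 49/30 (q = 5*(⅙) - 4*(-⅕) = ⅚ + ⅘ = 49/30 ≈ 1.6333)
(I(K(2))*10)*q = -4*10*(49/30) = -40*49/30 = -196/3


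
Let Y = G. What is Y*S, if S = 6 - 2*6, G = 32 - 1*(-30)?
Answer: -372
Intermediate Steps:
G = 62 (G = 32 + 30 = 62)
S = -6 (S = 6 - 12 = -6)
Y = 62
Y*S = 62*(-6) = -372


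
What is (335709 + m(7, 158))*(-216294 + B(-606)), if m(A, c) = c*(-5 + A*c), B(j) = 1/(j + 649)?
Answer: -4740229796547/43 ≈ -1.1024e+11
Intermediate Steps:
B(j) = 1/(649 + j)
(335709 + m(7, 158))*(-216294 + B(-606)) = (335709 + 158*(-5 + 7*158))*(-216294 + 1/(649 - 606)) = (335709 + 158*(-5 + 1106))*(-216294 + 1/43) = (335709 + 158*1101)*(-216294 + 1/43) = (335709 + 173958)*(-9300641/43) = 509667*(-9300641/43) = -4740229796547/43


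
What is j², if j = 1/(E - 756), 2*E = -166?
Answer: 1/703921 ≈ 1.4206e-6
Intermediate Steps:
E = -83 (E = (½)*(-166) = -83)
j = -1/839 (j = 1/(-83 - 756) = 1/(-839) = -1/839 ≈ -0.0011919)
j² = (-1/839)² = 1/703921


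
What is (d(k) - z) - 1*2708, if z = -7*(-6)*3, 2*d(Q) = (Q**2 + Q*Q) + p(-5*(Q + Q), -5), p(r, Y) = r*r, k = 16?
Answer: 10222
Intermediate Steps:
p(r, Y) = r**2
d(Q) = 51*Q**2 (d(Q) = ((Q**2 + Q*Q) + (-5*(Q + Q))**2)/2 = ((Q**2 + Q**2) + (-10*Q)**2)/2 = (2*Q**2 + (-10*Q)**2)/2 = (2*Q**2 + 100*Q**2)/2 = (102*Q**2)/2 = 51*Q**2)
z = 126 (z = 42*3 = 126)
(d(k) - z) - 1*2708 = (51*16**2 - 1*126) - 1*2708 = (51*256 - 126) - 2708 = (13056 - 126) - 2708 = 12930 - 2708 = 10222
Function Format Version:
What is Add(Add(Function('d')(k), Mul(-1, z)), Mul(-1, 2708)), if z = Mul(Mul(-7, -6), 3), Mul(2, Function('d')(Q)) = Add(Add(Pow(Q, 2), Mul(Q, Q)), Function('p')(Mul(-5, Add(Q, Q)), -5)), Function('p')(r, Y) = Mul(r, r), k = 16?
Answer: 10222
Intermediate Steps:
Function('p')(r, Y) = Pow(r, 2)
Function('d')(Q) = Mul(51, Pow(Q, 2)) (Function('d')(Q) = Mul(Rational(1, 2), Add(Add(Pow(Q, 2), Mul(Q, Q)), Pow(Mul(-5, Add(Q, Q)), 2))) = Mul(Rational(1, 2), Add(Add(Pow(Q, 2), Pow(Q, 2)), Pow(Mul(-5, Mul(2, Q)), 2))) = Mul(Rational(1, 2), Add(Mul(2, Pow(Q, 2)), Pow(Mul(-10, Q), 2))) = Mul(Rational(1, 2), Add(Mul(2, Pow(Q, 2)), Mul(100, Pow(Q, 2)))) = Mul(Rational(1, 2), Mul(102, Pow(Q, 2))) = Mul(51, Pow(Q, 2)))
z = 126 (z = Mul(42, 3) = 126)
Add(Add(Function('d')(k), Mul(-1, z)), Mul(-1, 2708)) = Add(Add(Mul(51, Pow(16, 2)), Mul(-1, 126)), Mul(-1, 2708)) = Add(Add(Mul(51, 256), -126), -2708) = Add(Add(13056, -126), -2708) = Add(12930, -2708) = 10222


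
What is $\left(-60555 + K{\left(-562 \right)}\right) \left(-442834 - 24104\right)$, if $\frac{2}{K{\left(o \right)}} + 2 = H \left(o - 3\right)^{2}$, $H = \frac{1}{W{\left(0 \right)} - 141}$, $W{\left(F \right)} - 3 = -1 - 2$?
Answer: $\frac{9034198133195646}{319507} \approx 2.8275 \cdot 10^{10}$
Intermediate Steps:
$W{\left(F \right)} = 0$ ($W{\left(F \right)} = 3 - 3 = 0$)
$H = - \frac{1}{141}$ ($H = \frac{1}{0 - 141} = \frac{1}{-141} = - \frac{1}{141} \approx -0.0070922$)
$K{\left(o \right)} = \frac{2}{-2 - \frac{\left(-3 + o\right)^{2}}{141}}$ ($K{\left(o \right)} = \frac{2}{-2 - \frac{\left(o - 3\right)^{2}}{141}} = \frac{2}{-2 - \frac{\left(-3 + o\right)^{2}}{141}}$)
$\left(-60555 + K{\left(-562 \right)}\right) \left(-442834 - 24104\right) = \left(-60555 + \frac{282}{-282 - \left(-3 - 562\right)^{2}}\right) \left(-442834 - 24104\right) = \left(-60555 + \frac{282}{-282 - \left(-565\right)^{2}}\right) \left(-466938\right) = \left(-60555 + \frac{282}{-282 - 319225}\right) \left(-466938\right) = \left(-60555 + \frac{282}{-319507}\right) \left(-466938\right) = \left(-60555 + 282 \left(- \frac{1}{319507}\right)\right) \left(-466938\right) = \left(-60555 - \frac{282}{319507}\right) \left(-466938\right) = \left(- \frac{19347746667}{319507}\right) \left(-466938\right) = \frac{9034198133195646}{319507}$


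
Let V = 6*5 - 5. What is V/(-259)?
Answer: -25/259 ≈ -0.096525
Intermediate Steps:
V = 25 (V = 30 - 5 = 25)
V/(-259) = 25/(-259) = -1/259*25 = -25/259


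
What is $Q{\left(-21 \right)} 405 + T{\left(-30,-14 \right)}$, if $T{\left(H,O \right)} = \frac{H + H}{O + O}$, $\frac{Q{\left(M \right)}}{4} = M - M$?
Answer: $\frac{15}{7} \approx 2.1429$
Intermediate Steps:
$Q{\left(M \right)} = 0$ ($Q{\left(M \right)} = 4 \left(M - M\right) = 4 \cdot 0 = 0$)
$T{\left(H,O \right)} = \frac{H}{O}$ ($T{\left(H,O \right)} = \frac{2 H}{2 O} = 2 H \frac{1}{2 O} = \frac{H}{O}$)
$Q{\left(-21 \right)} 405 + T{\left(-30,-14 \right)} = 0 \cdot 405 - \frac{30}{-14} = 0 - - \frac{15}{7} = 0 + \frac{15}{7} = \frac{15}{7}$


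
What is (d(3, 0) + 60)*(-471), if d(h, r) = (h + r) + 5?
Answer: -32028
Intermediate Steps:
d(h, r) = 5 + h + r
(d(3, 0) + 60)*(-471) = ((5 + 3 + 0) + 60)*(-471) = (8 + 60)*(-471) = 68*(-471) = -32028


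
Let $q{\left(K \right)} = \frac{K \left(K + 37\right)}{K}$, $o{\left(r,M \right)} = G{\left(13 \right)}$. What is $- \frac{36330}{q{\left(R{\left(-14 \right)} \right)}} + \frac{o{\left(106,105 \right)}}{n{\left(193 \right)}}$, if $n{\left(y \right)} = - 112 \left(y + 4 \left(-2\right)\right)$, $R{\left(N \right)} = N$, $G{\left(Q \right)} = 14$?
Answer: $- \frac{53768423}{34040} \approx -1579.6$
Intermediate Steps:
$o{\left(r,M \right)} = 14$
$n{\left(y \right)} = 896 - 112 y$ ($n{\left(y \right)} = - 112 \left(y - 8\right) = - 112 \left(-8 + y\right) = 896 - 112 y$)
$q{\left(K \right)} = 37 + K$ ($q{\left(K \right)} = \frac{K \left(37 + K\right)}{K} = 37 + K$)
$- \frac{36330}{q{\left(R{\left(-14 \right)} \right)}} + \frac{o{\left(106,105 \right)}}{n{\left(193 \right)}} = - \frac{36330}{37 - 14} + \frac{14}{896 - 21616} = - \frac{36330}{23} + \frac{14}{896 - 21616} = \left(-36330\right) \frac{1}{23} + \frac{14}{-20720} = - \frac{36330}{23} + 14 \left(- \frac{1}{20720}\right) = - \frac{36330}{23} - \frac{1}{1480} = - \frac{53768423}{34040}$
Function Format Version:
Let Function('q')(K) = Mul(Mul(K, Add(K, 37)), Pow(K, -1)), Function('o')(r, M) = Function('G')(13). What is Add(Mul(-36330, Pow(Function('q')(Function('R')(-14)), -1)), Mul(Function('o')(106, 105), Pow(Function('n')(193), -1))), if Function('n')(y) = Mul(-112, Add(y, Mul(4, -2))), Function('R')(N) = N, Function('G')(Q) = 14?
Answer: Rational(-53768423, 34040) ≈ -1579.6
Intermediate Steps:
Function('o')(r, M) = 14
Function('n')(y) = Add(896, Mul(-112, y)) (Function('n')(y) = Mul(-112, Add(y, -8)) = Mul(-112, Add(-8, y)) = Add(896, Mul(-112, y)))
Function('q')(K) = Add(37, K) (Function('q')(K) = Mul(Mul(K, Add(37, K)), Pow(K, -1)) = Add(37, K))
Add(Mul(-36330, Pow(Function('q')(Function('R')(-14)), -1)), Mul(Function('o')(106, 105), Pow(Function('n')(193), -1))) = Add(Mul(-36330, Pow(Add(37, -14), -1)), Mul(14, Pow(Add(896, Mul(-112, 193)), -1))) = Add(Mul(-36330, Pow(23, -1)), Mul(14, Pow(Add(896, -21616), -1))) = Add(Mul(-36330, Rational(1, 23)), Mul(14, Pow(-20720, -1))) = Add(Rational(-36330, 23), Mul(14, Rational(-1, 20720))) = Add(Rational(-36330, 23), Rational(-1, 1480)) = Rational(-53768423, 34040)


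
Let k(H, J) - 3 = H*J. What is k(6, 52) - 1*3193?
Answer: -2878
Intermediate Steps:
k(H, J) = 3 + H*J
k(6, 52) - 1*3193 = (3 + 6*52) - 1*3193 = (3 + 312) - 3193 = 315 - 3193 = -2878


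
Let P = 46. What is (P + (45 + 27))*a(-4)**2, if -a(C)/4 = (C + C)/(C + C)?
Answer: 1888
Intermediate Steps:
a(C) = -4 (a(C) = -4*(C + C)/(C + C) = -4*2*C/(2*C) = -4*2*C*1/(2*C) = -4*1 = -4)
(P + (45 + 27))*a(-4)**2 = (46 + (45 + 27))*(-4)**2 = (46 + 72)*16 = 118*16 = 1888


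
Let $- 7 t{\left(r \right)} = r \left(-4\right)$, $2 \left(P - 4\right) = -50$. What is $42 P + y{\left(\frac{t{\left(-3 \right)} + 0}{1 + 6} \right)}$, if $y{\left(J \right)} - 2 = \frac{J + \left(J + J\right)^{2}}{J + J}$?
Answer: $- \frac{86239}{98} \approx -879.99$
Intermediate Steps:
$P = -21$ ($P = 4 + \frac{1}{2} \left(-50\right) = 4 - 25 = -21$)
$t{\left(r \right)} = \frac{4 r}{7}$ ($t{\left(r \right)} = - \frac{r \left(-4\right)}{7} = - \frac{\left(-4\right) r}{7} = \frac{4 r}{7}$)
$y{\left(J \right)} = 2 + \frac{J + 4 J^{2}}{2 J}$ ($y{\left(J \right)} = 2 + \frac{J + \left(J + J\right)^{2}}{J + J} = 2 + \frac{J + \left(2 J\right)^{2}}{2 J} = 2 + \left(J + 4 J^{2}\right) \frac{1}{2 J} = 2 + \frac{J + 4 J^{2}}{2 J}$)
$42 P + y{\left(\frac{t{\left(-3 \right)} + 0}{1 + 6} \right)} = 42 \left(-21\right) + \left(\frac{5}{2} + 2 \frac{\frac{4}{7} \left(-3\right) + 0}{1 + 6}\right) = -882 + \left(\frac{5}{2} + 2 \frac{- \frac{12}{7} + 0}{7}\right) = -882 + \left(\frac{5}{2} + 2 \left(\left(- \frac{12}{7}\right) \frac{1}{7}\right)\right) = -882 + \left(\frac{5}{2} + 2 \left(- \frac{12}{49}\right)\right) = -882 + \left(\frac{5}{2} - \frac{24}{49}\right) = -882 + \frac{197}{98} = - \frac{86239}{98}$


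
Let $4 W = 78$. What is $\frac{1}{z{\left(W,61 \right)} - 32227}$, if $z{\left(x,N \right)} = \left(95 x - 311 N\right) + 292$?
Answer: $- \frac{2}{98107} \approx -2.0386 \cdot 10^{-5}$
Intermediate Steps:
$W = \frac{39}{2}$ ($W = \frac{1}{4} \cdot 78 = \frac{39}{2} \approx 19.5$)
$z{\left(x,N \right)} = 292 - 311 N + 95 x$ ($z{\left(x,N \right)} = \left(- 311 N + 95 x\right) + 292 = 292 - 311 N + 95 x$)
$\frac{1}{z{\left(W,61 \right)} - 32227} = \frac{1}{\left(292 - 18971 + 95 \cdot \frac{39}{2}\right) - 32227} = \frac{1}{\left(292 - 18971 + \frac{3705}{2}\right) - 32227} = \frac{1}{- \frac{33653}{2} - 32227} = \frac{1}{- \frac{98107}{2}} = - \frac{2}{98107}$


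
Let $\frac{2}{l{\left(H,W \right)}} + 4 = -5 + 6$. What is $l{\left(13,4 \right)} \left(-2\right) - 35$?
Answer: $- \frac{101}{3} \approx -33.667$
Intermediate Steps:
$l{\left(H,W \right)} = - \frac{2}{3}$ ($l{\left(H,W \right)} = \frac{2}{-4 + \left(-5 + 6\right)} = \frac{2}{-4 + 1} = \frac{2}{-3} = 2 \left(- \frac{1}{3}\right) = - \frac{2}{3}$)
$l{\left(13,4 \right)} \left(-2\right) - 35 = \left(- \frac{2}{3}\right) \left(-2\right) - 35 = \frac{4}{3} - 35 = - \frac{101}{3}$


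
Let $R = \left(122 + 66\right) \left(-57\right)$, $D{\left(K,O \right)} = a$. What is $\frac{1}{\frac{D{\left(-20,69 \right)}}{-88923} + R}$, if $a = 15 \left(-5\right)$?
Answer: $- \frac{29641}{317632931} \approx -9.3318 \cdot 10^{-5}$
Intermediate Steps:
$a = -75$
$D{\left(K,O \right)} = -75$
$R = -10716$ ($R = 188 \left(-57\right) = -10716$)
$\frac{1}{\frac{D{\left(-20,69 \right)}}{-88923} + R} = \frac{1}{- \frac{75}{-88923} - 10716} = \frac{1}{\left(-75\right) \left(- \frac{1}{88923}\right) - 10716} = \frac{1}{\frac{25}{29641} - 10716} = \frac{1}{- \frac{317632931}{29641}} = - \frac{29641}{317632931}$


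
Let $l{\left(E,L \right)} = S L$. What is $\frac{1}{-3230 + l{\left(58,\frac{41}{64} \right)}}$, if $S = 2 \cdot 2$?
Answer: $- \frac{16}{51639} \approx -0.00030984$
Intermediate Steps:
$S = 4$
$l{\left(E,L \right)} = 4 L$
$\frac{1}{-3230 + l{\left(58,\frac{41}{64} \right)}} = \frac{1}{-3230 + 4 \cdot \frac{41}{64}} = \frac{1}{-3230 + \frac{41}{16}} = \frac{1}{- \frac{51639}{16}} = - \frac{16}{51639}$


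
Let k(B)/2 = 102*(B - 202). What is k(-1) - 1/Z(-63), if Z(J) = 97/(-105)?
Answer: -4016859/97 ≈ -41411.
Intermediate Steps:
Z(J) = -97/105 (Z(J) = 97*(-1/105) = -97/105)
k(B) = -41208 + 204*B (k(B) = 2*(102*(B - 202)) = 2*(102*(-202 + B)) = 2*(-20604 + 102*B) = -41208 + 204*B)
k(-1) - 1/Z(-63) = (-41208 + 204*(-1)) - 1/(-97/105) = (-41208 - 204) - 1*(-105/97) = -41412 + 105/97 = -4016859/97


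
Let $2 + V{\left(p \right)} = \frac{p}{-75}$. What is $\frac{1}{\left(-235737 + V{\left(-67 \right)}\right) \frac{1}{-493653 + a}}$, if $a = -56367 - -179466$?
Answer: $\frac{13895775}{8840179} \approx 1.5719$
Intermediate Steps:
$a = 123099$ ($a = -56367 + 179466 = 123099$)
$V{\left(p \right)} = -2 - \frac{p}{75}$ ($V{\left(p \right)} = -2 + \frac{p}{-75} = -2 + p \left(- \frac{1}{75}\right) = -2 - \frac{p}{75}$)
$\frac{1}{\left(-235737 + V{\left(-67 \right)}\right) \frac{1}{-493653 + a}} = \frac{1}{\left(-235737 - \frac{83}{75}\right) \frac{1}{-493653 + 123099}} = \frac{1}{\left(-235737 + \left(-2 + \frac{67}{75}\right)\right) \frac{1}{-370554}} = \frac{1}{\left(-235737 - \frac{83}{75}\right) \left(- \frac{1}{370554}\right)} = \frac{1}{\left(- \frac{17680358}{75}\right) \left(- \frac{1}{370554}\right)} = \frac{1}{\frac{8840179}{13895775}} = \frac{13895775}{8840179}$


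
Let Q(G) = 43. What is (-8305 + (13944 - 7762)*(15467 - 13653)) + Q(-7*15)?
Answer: 11205886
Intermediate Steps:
(-8305 + (13944 - 7762)*(15467 - 13653)) + Q(-7*15) = (-8305 + (13944 - 7762)*(15467 - 13653)) + 43 = (-8305 + 6182*1814) + 43 = (-8305 + 11214148) + 43 = 11205843 + 43 = 11205886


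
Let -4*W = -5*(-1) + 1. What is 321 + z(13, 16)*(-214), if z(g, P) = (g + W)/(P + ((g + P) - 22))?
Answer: 214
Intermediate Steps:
W = -3/2 (W = -(-5*(-1) + 1)/4 = -(5 + 1)/4 = -1/4*6 = -3/2 ≈ -1.5000)
z(g, P) = (-3/2 + g)/(-22 + g + 2*P) (z(g, P) = (g - 3/2)/(P + ((g + P) - 22)) = (-3/2 + g)/(P + ((P + g) - 22)) = (-3/2 + g)/(P + (-22 + P + g)) = (-3/2 + g)/(-22 + g + 2*P))
321 + z(13, 16)*(-214) = 321 + ((-3/2 + 13)/(-22 + 13 + 2*16))*(-214) = 321 + ((23/2)/(-22 + 13 + 32))*(-214) = 321 + ((23/2)/23)*(-214) = 321 + ((1/23)*(23/2))*(-214) = 321 + (1/2)*(-214) = 321 - 107 = 214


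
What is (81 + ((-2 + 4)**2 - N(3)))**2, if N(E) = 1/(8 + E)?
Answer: 872356/121 ≈ 7209.6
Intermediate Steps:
(81 + ((-2 + 4)**2 - N(3)))**2 = (81 + ((-2 + 4)**2 - 1/(8 + 3)))**2 = (81 + (2**2 - 1/11))**2 = (81 + (4 - 1*1/11))**2 = (81 + (4 - 1/11))**2 = (81 + 43/11)**2 = (934/11)**2 = 872356/121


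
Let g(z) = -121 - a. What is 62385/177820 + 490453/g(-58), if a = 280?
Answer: -17437467215/14261164 ≈ -1222.7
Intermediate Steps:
g(z) = -401 (g(z) = -121 - 1*280 = -121 - 280 = -401)
62385/177820 + 490453/g(-58) = 62385/177820 + 490453/(-401) = 62385*(1/177820) + 490453*(-1/401) = 12477/35564 - 490453/401 = -17437467215/14261164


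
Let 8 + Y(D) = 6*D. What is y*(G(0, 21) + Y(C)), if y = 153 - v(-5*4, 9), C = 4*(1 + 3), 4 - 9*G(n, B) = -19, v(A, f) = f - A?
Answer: 101060/9 ≈ 11229.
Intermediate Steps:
G(n, B) = 23/9 (G(n, B) = 4/9 - ⅑*(-19) = 4/9 + 19/9 = 23/9)
C = 16 (C = 4*4 = 16)
Y(D) = -8 + 6*D
y = 124 (y = 153 - (9 - (-5)*4) = 153 - (9 - 1*(-20)) = 153 - (9 + 20) = 153 - 1*29 = 153 - 29 = 124)
y*(G(0, 21) + Y(C)) = 124*(23/9 + (-8 + 6*16)) = 124*(23/9 + (-8 + 96)) = 124*(23/9 + 88) = 124*(815/9) = 101060/9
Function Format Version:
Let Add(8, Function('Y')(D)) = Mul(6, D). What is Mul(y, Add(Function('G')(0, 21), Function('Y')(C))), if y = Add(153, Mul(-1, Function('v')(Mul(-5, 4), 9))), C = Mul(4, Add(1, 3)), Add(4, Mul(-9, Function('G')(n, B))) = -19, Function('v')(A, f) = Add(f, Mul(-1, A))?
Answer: Rational(101060, 9) ≈ 11229.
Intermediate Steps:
Function('G')(n, B) = Rational(23, 9) (Function('G')(n, B) = Add(Rational(4, 9), Mul(Rational(-1, 9), -19)) = Add(Rational(4, 9), Rational(19, 9)) = Rational(23, 9))
C = 16 (C = Mul(4, 4) = 16)
Function('Y')(D) = Add(-8, Mul(6, D))
y = 124 (y = Add(153, Mul(-1, Add(9, Mul(-1, Mul(-5, 4))))) = Add(153, Mul(-1, Add(9, Mul(-1, -20)))) = Add(153, Mul(-1, Add(9, 20))) = Add(153, Mul(-1, 29)) = Add(153, -29) = 124)
Mul(y, Add(Function('G')(0, 21), Function('Y')(C))) = Mul(124, Add(Rational(23, 9), Add(-8, Mul(6, 16)))) = Mul(124, Add(Rational(23, 9), Add(-8, 96))) = Mul(124, Add(Rational(23, 9), 88)) = Mul(124, Rational(815, 9)) = Rational(101060, 9)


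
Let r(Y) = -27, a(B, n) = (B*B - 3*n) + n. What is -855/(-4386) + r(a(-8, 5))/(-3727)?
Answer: 1101669/5448874 ≈ 0.20218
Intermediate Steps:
a(B, n) = B² - 2*n (a(B, n) = (B² - 3*n) + n = B² - 2*n)
-855/(-4386) + r(a(-8, 5))/(-3727) = -855/(-4386) - 27/(-3727) = -855*(-1/4386) - 27*(-1/3727) = 285/1462 + 27/3727 = 1101669/5448874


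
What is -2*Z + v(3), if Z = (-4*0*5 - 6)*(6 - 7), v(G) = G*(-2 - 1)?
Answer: -21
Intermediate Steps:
v(G) = -3*G (v(G) = G*(-3) = -3*G)
Z = 6 (Z = (0*5 - 6)*(-1) = (0 - 6)*(-1) = -6*(-1) = 6)
-2*Z + v(3) = -2*6 - 3*3 = -12 - 9 = -21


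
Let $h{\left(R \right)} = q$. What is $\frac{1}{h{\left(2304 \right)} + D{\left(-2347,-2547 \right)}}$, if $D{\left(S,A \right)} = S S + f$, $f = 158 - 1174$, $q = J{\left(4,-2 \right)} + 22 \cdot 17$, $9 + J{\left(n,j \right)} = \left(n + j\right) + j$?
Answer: $\frac{1}{5507758} \approx 1.8156 \cdot 10^{-7}$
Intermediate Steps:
$J{\left(n,j \right)} = -9 + n + 2 j$ ($J{\left(n,j \right)} = -9 + \left(\left(n + j\right) + j\right) = -9 + \left(\left(j + n\right) + j\right) = -9 + \left(n + 2 j\right) = -9 + n + 2 j$)
$q = 365$ ($q = \left(-9 + 4 + 2 \left(-2\right)\right) + 22 \cdot 17 = \left(-9 + 4 - 4\right) + 374 = -9 + 374 = 365$)
$f = -1016$ ($f = 158 - 1174 = -1016$)
$h{\left(R \right)} = 365$
$D{\left(S,A \right)} = -1016 + S^{2}$ ($D{\left(S,A \right)} = S S - 1016 = S^{2} - 1016 = -1016 + S^{2}$)
$\frac{1}{h{\left(2304 \right)} + D{\left(-2347,-2547 \right)}} = \frac{1}{365 - \left(1016 - \left(-2347\right)^{2}\right)} = \frac{1}{365 + \left(-1016 + 5508409\right)} = \frac{1}{365 + 5507393} = \frac{1}{5507758}$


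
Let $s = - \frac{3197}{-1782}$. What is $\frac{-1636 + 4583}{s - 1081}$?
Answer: $- \frac{750222}{274735} \approx -2.7307$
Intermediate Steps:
$s = \frac{3197}{1782}$ ($s = \left(-3197\right) \left(- \frac{1}{1782}\right) = \frac{3197}{1782} \approx 1.7941$)
$\frac{-1636 + 4583}{s - 1081} = \frac{-1636 + 4583}{\frac{3197}{1782} - 1081} = \frac{2947}{- \frac{1923145}{1782}} = 2947 \left(- \frac{1782}{1923145}\right) = - \frac{750222}{274735}$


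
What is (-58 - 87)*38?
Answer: -5510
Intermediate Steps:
(-58 - 87)*38 = -145*38 = -5510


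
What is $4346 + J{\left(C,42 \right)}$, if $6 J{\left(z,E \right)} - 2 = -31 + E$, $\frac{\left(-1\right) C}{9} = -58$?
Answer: $\frac{26089}{6} \approx 4348.2$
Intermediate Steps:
$C = 522$ ($C = \left(-9\right) \left(-58\right) = 522$)
$J{\left(z,E \right)} = - \frac{29}{6} + \frac{E}{6}$ ($J{\left(z,E \right)} = \frac{1}{3} + \frac{-31 + E}{6} = \frac{1}{3} + \left(- \frac{31}{6} + \frac{E}{6}\right) = - \frac{29}{6} + \frac{E}{6}$)
$4346 + J{\left(C,42 \right)} = 4346 + \left(- \frac{29}{6} + \frac{1}{6} \cdot 42\right) = 4346 + \left(- \frac{29}{6} + 7\right) = 4346 + \frac{13}{6} = \frac{26089}{6}$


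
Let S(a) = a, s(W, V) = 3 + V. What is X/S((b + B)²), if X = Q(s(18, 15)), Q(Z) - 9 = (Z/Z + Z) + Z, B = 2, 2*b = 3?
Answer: 184/49 ≈ 3.7551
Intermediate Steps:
b = 3/2 (b = (½)*3 = 3/2 ≈ 1.5000)
Q(Z) = 10 + 2*Z (Q(Z) = 9 + ((Z/Z + Z) + Z) = 9 + ((1 + Z) + Z) = 9 + (1 + 2*Z) = 10 + 2*Z)
X = 46 (X = 10 + 2*(3 + 15) = 10 + 2*18 = 10 + 36 = 46)
X/S((b + B)²) = 46/((3/2 + 2)²) = 46/((7/2)²) = 46/(49/4) = 46*(4/49) = 184/49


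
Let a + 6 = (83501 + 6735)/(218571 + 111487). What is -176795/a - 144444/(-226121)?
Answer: 942501586378217/30528143968 ≈ 30873.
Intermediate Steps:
a = -945056/165029 (a = -6 + (83501 + 6735)/(218571 + 111487) = -6 + 90236/330058 = -6 + 90236*(1/330058) = -6 + 45118/165029 = -945056/165029 ≈ -5.7266)
-176795/a - 144444/(-226121) = -176795/(-945056/165029) - 144444/(-226121) = -176795*(-165029/945056) - 144444*(-1/226121) = 29176302055/945056 + 144444/226121 = 942501586378217/30528143968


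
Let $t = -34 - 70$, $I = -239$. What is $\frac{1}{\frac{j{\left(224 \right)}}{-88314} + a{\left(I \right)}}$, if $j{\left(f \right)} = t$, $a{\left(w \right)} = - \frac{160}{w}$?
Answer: $\frac{10553523}{7077548} \approx 1.4911$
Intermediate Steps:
$t = -104$ ($t = -34 - 70 = -104$)
$j{\left(f \right)} = -104$
$\frac{1}{\frac{j{\left(224 \right)}}{-88314} + a{\left(I \right)}} = \frac{1}{- \frac{104}{-88314} - \frac{160}{-239}} = \frac{1}{\left(-104\right) \left(- \frac{1}{88314}\right) - - \frac{160}{239}} = \frac{1}{\frac{52}{44157} + \frac{160}{239}} = \frac{1}{\frac{7077548}{10553523}} = \frac{10553523}{7077548}$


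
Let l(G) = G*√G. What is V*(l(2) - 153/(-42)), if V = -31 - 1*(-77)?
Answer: 1173/7 + 92*√2 ≈ 297.68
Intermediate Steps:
l(G) = G^(3/2)
V = 46 (V = -31 + 77 = 46)
V*(l(2) - 153/(-42)) = 46*(2^(3/2) - 153/(-42)) = 46*(2*√2 - 153*(-1/42)) = 46*(2*√2 + 51/14) = 46*(51/14 + 2*√2) = 1173/7 + 92*√2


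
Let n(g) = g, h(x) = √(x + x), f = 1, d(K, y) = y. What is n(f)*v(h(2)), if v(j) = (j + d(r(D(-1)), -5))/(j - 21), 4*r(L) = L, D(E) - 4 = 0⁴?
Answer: 3/19 ≈ 0.15789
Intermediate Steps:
D(E) = 4 (D(E) = 4 + 0⁴ = 4 + 0 = 4)
r(L) = L/4
h(x) = √2*√x (h(x) = √(2*x) = √2*√x)
v(j) = (-5 + j)/(-21 + j) (v(j) = (j - 5)/(j - 21) = (-5 + j)/(-21 + j))
n(f)*v(h(2)) = 1*((-5 + √2*√2)/(-21 + √2*√2)) = 1*((-5 + 2)/(-21 + 2)) = 1*(-3/(-19)) = 1*(-1/19*(-3)) = 1*(3/19) = 3/19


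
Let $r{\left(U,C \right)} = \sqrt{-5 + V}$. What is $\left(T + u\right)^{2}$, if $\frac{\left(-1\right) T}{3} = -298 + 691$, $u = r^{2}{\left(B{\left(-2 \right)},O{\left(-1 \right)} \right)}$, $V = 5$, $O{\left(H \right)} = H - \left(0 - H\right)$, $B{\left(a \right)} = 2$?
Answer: $1390041$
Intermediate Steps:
$O{\left(H \right)} = 2 H$ ($O{\left(H \right)} = H - - H = H + H = 2 H$)
$r{\left(U,C \right)} = 0$ ($r{\left(U,C \right)} = \sqrt{-5 + 5} = \sqrt{0} = 0$)
$u = 0$ ($u = 0^{2} = 0$)
$T = -1179$ ($T = - 3 \left(-298 + 691\right) = \left(-3\right) 393 = -1179$)
$\left(T + u\right)^{2} = \left(-1179 + 0\right)^{2} = \left(-1179\right)^{2} = 1390041$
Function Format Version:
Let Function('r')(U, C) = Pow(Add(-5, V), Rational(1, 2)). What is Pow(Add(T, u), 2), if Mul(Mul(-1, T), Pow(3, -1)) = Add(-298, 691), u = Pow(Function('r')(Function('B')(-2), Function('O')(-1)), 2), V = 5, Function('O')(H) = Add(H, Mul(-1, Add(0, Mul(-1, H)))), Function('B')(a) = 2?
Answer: 1390041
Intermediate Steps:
Function('O')(H) = Mul(2, H) (Function('O')(H) = Add(H, Mul(-1, Mul(-1, H))) = Add(H, H) = Mul(2, H))
Function('r')(U, C) = 0 (Function('r')(U, C) = Pow(Add(-5, 5), Rational(1, 2)) = Pow(0, Rational(1, 2)) = 0)
u = 0 (u = Pow(0, 2) = 0)
T = -1179 (T = Mul(-3, Add(-298, 691)) = Mul(-3, 393) = -1179)
Pow(Add(T, u), 2) = Pow(Add(-1179, 0), 2) = Pow(-1179, 2) = 1390041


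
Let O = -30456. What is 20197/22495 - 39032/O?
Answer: 186643084/85638465 ≈ 2.1794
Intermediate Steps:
20197/22495 - 39032/O = 20197/22495 - 39032/(-30456) = 20197*(1/22495) - 39032*(-1/30456) = 20197/22495 + 4879/3807 = 186643084/85638465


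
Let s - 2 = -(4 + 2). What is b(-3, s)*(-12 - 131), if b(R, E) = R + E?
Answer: 1001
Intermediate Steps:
s = -4 (s = 2 - (4 + 2) = 2 - 1*6 = 2 - 6 = -4)
b(R, E) = E + R
b(-3, s)*(-12 - 131) = (-4 - 3)*(-12 - 131) = -7*(-143) = 1001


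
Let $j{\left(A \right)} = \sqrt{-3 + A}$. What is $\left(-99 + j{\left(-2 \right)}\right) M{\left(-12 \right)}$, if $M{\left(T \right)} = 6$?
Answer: $-594 + 6 i \sqrt{5} \approx -594.0 + 13.416 i$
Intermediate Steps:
$\left(-99 + j{\left(-2 \right)}\right) M{\left(-12 \right)} = \left(-99 + \sqrt{-3 - 2}\right) 6 = \left(-99 + \sqrt{-5}\right) 6 = \left(-99 + i \sqrt{5}\right) 6 = -594 + 6 i \sqrt{5}$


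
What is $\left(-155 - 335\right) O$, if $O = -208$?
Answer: $101920$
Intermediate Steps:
$\left(-155 - 335\right) O = \left(-155 - 335\right) \left(-208\right) = \left(-490\right) \left(-208\right) = 101920$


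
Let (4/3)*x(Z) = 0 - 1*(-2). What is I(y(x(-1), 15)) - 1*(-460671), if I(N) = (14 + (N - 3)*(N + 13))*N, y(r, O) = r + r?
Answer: 460713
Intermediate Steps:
x(Z) = 3/2 (x(Z) = 3*(0 - 1*(-2))/4 = 3*(0 + 2)/4 = (¾)*2 = 3/2)
y(r, O) = 2*r
I(N) = N*(14 + (-3 + N)*(13 + N)) (I(N) = (14 + (-3 + N)*(13 + N))*N = N*(14 + (-3 + N)*(13 + N)))
I(y(x(-1), 15)) - 1*(-460671) = (2*(3/2))*(-25 + (2*(3/2))² + 10*(2*(3/2))) - 1*(-460671) = 3*(-25 + 3² + 10*3) + 460671 = 3*(-25 + 9 + 30) + 460671 = 3*14 + 460671 = 42 + 460671 = 460713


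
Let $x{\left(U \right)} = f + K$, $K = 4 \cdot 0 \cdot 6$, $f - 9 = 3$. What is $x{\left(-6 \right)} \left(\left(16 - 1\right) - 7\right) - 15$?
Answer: $81$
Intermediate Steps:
$f = 12$ ($f = 9 + 3 = 12$)
$K = 0$ ($K = 0 \cdot 6 = 0$)
$x{\left(U \right)} = 12$ ($x{\left(U \right)} = 12 + 0 = 12$)
$x{\left(-6 \right)} \left(\left(16 - 1\right) - 7\right) - 15 = 12 \left(\left(16 - 1\right) - 7\right) - 15 = 12 \left(15 - 7\right) - 15 = 12 \cdot 8 - 15 = 96 - 15 = 81$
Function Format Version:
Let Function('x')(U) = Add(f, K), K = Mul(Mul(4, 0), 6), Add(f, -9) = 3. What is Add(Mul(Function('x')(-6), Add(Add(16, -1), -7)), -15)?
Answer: 81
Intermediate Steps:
f = 12 (f = Add(9, 3) = 12)
K = 0 (K = Mul(0, 6) = 0)
Function('x')(U) = 12 (Function('x')(U) = Add(12, 0) = 12)
Add(Mul(Function('x')(-6), Add(Add(16, -1), -7)), -15) = Add(Mul(12, Add(Add(16, -1), -7)), -15) = Add(Mul(12, Add(15, -7)), -15) = Add(Mul(12, 8), -15) = Add(96, -15) = 81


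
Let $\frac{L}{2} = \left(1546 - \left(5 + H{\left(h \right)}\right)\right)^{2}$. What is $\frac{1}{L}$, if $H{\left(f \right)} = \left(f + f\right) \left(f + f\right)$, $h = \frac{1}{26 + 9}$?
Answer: $\frac{1500625}{7126981147682} \approx 2.1056 \cdot 10^{-7}$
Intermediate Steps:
$h = \frac{1}{35} \approx 0.028571$
$H{\left(f \right)} = 4 f^{2}$ ($H{\left(f \right)} = 2 f 2 f = 4 f^{2}$)
$L = \frac{7126981147682}{1500625}$ ($L = 2 \left(1546 - \left(5 + \frac{4}{1225}\right)\right)^{2} = 2 \left(1546 - \left(5 + 4 \cdot \frac{1}{1225}\right)\right)^{2} = 2 \left(1546 - \frac{6129}{1225}\right)^{2} = 2 \left(\frac{1887721}{1225}\right)^{2} = 2 \cdot \frac{3563490573841}{1500625} = \frac{7126981147682}{1500625} \approx 4.7493 \cdot 10^{6}$)
$\frac{1}{L} = \frac{1}{\frac{7126981147682}{1500625}} = \frac{1500625}{7126981147682}$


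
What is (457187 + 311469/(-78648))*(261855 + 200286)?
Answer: 5538995839868229/26216 ≈ 2.1128e+11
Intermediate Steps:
(457187 + 311469/(-78648))*(261855 + 200286) = (457187 + 311469*(-1/78648))*462141 = (457187 - 103823/26216)*462141 = (11985510569/26216)*462141 = 5538995839868229/26216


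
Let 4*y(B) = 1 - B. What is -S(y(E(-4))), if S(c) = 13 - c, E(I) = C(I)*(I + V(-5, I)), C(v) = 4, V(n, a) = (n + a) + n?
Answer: 21/4 ≈ 5.2500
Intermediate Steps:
V(n, a) = a + 2*n (V(n, a) = (a + n) + n = a + 2*n)
E(I) = -40 + 8*I (E(I) = 4*(I + (I + 2*(-5))) = 4*(I + (I - 10)) = 4*(I + (-10 + I)) = 4*(-10 + 2*I) = -40 + 8*I)
y(B) = 1/4 - B/4 (y(B) = (1 - B)/4 = 1/4 - B/4)
-S(y(E(-4))) = -(13 - (1/4 - (-40 + 8*(-4))/4)) = -(13 - (1/4 - (-40 - 32)/4)) = -(13 - (1/4 - 1/4*(-72))) = -(13 - (1/4 + 18)) = -(13 - 1*73/4) = -(13 - 73/4) = -1*(-21/4) = 21/4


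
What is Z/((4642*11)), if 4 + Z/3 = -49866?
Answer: -74805/25531 ≈ -2.9300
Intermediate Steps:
Z = -149610 (Z = -12 + 3*(-49866) = -12 - 149598 = -149610)
Z/((4642*11)) = -149610/(4642*11) = -149610/51062 = -149610*1/51062 = -74805/25531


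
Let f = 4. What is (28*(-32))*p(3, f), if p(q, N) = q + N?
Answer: -6272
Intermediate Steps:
p(q, N) = N + q
(28*(-32))*p(3, f) = (28*(-32))*(4 + 3) = -896*7 = -6272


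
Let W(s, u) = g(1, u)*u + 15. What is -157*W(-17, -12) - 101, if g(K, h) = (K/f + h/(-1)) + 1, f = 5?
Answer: 112064/5 ≈ 22413.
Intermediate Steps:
g(K, h) = 1 - h + K/5 (g(K, h) = (K/5 + h/(-1)) + 1 = (K*(1/5) + h*(-1)) + 1 = (K/5 - h) + 1 = (-h + K/5) + 1 = 1 - h + K/5)
W(s, u) = 15 + u*(6/5 - u) (W(s, u) = (1 - u + (1/5)*1)*u + 15 = (1 - u + 1/5)*u + 15 = (6/5 - u)*u + 15 = u*(6/5 - u) + 15 = 15 + u*(6/5 - u))
-157*W(-17, -12) - 101 = -157*(15 - 1/5*(-12)*(-6 + 5*(-12))) - 101 = -157*(15 - 1/5*(-12)*(-6 - 60)) - 101 = -157*(15 - 1/5*(-12)*(-66)) - 101 = -157*(15 - 792/5) - 101 = -157*(-717/5) - 101 = 112569/5 - 101 = 112064/5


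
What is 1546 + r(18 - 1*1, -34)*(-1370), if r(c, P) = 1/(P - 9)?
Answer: 67848/43 ≈ 1577.9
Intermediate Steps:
r(c, P) = 1/(-9 + P)
1546 + r(18 - 1*1, -34)*(-1370) = 1546 - 1370/(-9 - 34) = 1546 - 1370/(-43) = 1546 - 1/43*(-1370) = 1546 + 1370/43 = 67848/43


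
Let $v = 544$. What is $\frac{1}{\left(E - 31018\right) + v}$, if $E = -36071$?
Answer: $- \frac{1}{66545} \approx -1.5027 \cdot 10^{-5}$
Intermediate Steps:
$\frac{1}{\left(E - 31018\right) + v} = \frac{1}{\left(-36071 - 31018\right) + 544} = \frac{1}{-67089 + 544} = \frac{1}{-66545} = - \frac{1}{66545}$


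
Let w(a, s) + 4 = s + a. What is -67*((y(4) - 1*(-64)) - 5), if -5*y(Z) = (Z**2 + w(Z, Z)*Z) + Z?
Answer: -17353/5 ≈ -3470.6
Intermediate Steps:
w(a, s) = -4 + a + s (w(a, s) = -4 + (s + a) = -4 + (a + s) = -4 + a + s)
y(Z) = -Z/5 - Z**2/5 - Z*(-4 + 2*Z)/5 (y(Z) = -((Z**2 + (-4 + Z + Z)*Z) + Z)/5 = -((Z**2 + (-4 + 2*Z)*Z) + Z)/5 = -((Z**2 + Z*(-4 + 2*Z)) + Z)/5 = -(Z + Z**2 + Z*(-4 + 2*Z))/5 = -Z/5 - Z**2/5 - Z*(-4 + 2*Z)/5)
-67*((y(4) - 1*(-64)) - 5) = -67*(((3/5)*4*(1 - 1*4) - 1*(-64)) - 5) = -67*(((3/5)*4*(1 - 4) + 64) - 5) = -67*(((3/5)*4*(-3) + 64) - 5) = -67*((-36/5 + 64) - 5) = -67*(284/5 - 5) = -67*259/5 = -17353/5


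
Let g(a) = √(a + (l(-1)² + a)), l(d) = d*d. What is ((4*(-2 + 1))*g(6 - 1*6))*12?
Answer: -48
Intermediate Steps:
l(d) = d²
g(a) = √(1 + 2*a) (g(a) = √(a + (((-1)²)² + a)) = √(a + (1² + a)) = √(a + (1 + a)) = √(1 + 2*a))
((4*(-2 + 1))*g(6 - 1*6))*12 = ((4*(-2 + 1))*√(1 + 2*(6 - 1*6)))*12 = ((4*(-1))*√(1 + 2*(6 - 6)))*12 = -4*√(1 + 2*0)*12 = -4*√(1 + 0)*12 = -4*√1*12 = -4*1*12 = -4*12 = -48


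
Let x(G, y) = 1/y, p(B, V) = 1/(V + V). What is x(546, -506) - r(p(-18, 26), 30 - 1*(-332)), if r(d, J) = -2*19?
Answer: 19227/506 ≈ 37.998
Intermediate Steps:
p(B, V) = 1/(2*V)
r(d, J) = -38
x(546, -506) - r(p(-18, 26), 30 - 1*(-332)) = 1/(-506) - 1*(-38) = -1/506 + 38 = 19227/506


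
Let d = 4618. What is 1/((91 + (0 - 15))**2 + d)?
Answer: 1/10394 ≈ 9.6209e-5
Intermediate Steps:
1/((91 + (0 - 15))**2 + d) = 1/((91 + (0 - 15))**2 + 4618) = 1/((91 - 15)**2 + 4618) = 1/(76**2 + 4618) = 1/(5776 + 4618) = 1/10394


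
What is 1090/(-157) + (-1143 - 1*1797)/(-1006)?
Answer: -317480/78971 ≈ -4.0202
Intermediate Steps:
1090/(-157) + (-1143 - 1*1797)/(-1006) = 1090*(-1/157) + (-1143 - 1797)*(-1/1006) = -1090/157 - 2940*(-1/1006) = -1090/157 + 1470/503 = -317480/78971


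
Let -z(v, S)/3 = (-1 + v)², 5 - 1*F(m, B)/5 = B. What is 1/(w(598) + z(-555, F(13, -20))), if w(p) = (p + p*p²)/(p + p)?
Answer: -2/1497211 ≈ -1.3358e-6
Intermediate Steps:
F(m, B) = 25 - 5*B
z(v, S) = -3*(-1 + v)²
w(p) = (p + p³)/(2*p) (w(p) = (p + p³)/((2*p)) = (p + p³)*(1/(2*p)) = (p + p³)/(2*p))
1/(w(598) + z(-555, F(13, -20))) = 1/((½ + (½)*598²) - 3*(-1 - 555)²) = 1/((½ + (½)*357604) - 3*(-556)²) = 1/((½ + 178802) - 3*309136) = 1/(357605/2 - 927408) = 1/(-1497211/2) = -2/1497211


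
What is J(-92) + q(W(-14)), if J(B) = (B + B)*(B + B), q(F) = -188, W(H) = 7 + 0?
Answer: 33668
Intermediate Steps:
W(H) = 7
J(B) = 4*B² (J(B) = (2*B)*(2*B) = 4*B²)
J(-92) + q(W(-14)) = 4*(-92)² - 188 = 4*8464 - 188 = 33856 - 188 = 33668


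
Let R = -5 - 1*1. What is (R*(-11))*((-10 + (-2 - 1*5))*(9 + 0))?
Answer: -10098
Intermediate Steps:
R = -6 (R = -5 - 1 = -6)
(R*(-11))*((-10 + (-2 - 1*5))*(9 + 0)) = (-6*(-11))*((-10 + (-2 - 1*5))*(9 + 0)) = 66*((-10 + (-2 - 5))*9) = 66*((-10 - 7)*9) = 66*(-17*9) = 66*(-153) = -10098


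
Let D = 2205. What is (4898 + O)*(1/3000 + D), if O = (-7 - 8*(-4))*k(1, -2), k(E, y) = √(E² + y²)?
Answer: 16200137449/1500 + 6615001*√5/120 ≈ 1.0923e+7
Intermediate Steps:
O = 25*√5 (O = (-7 - 8*(-4))*√(1² + (-2)²) = (-7 + 32)*√(1 + 4) = 25*√5 ≈ 55.902)
(4898 + O)*(1/3000 + D) = (4898 + 25*√5)*(1/3000 + 2205) = (4898 + 25*√5)*(6615001/3000) = 16200137449/1500 + 6615001*√5/120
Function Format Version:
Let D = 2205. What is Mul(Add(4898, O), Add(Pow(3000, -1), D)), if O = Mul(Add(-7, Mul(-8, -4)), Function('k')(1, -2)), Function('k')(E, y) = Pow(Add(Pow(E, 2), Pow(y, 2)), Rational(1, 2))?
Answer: Add(Rational(16200137449, 1500), Mul(Rational(6615001, 120), Pow(5, Rational(1, 2)))) ≈ 1.0923e+7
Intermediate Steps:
O = Mul(25, Pow(5, Rational(1, 2))) (O = Mul(Add(-7, Mul(-8, -4)), Pow(Add(Pow(1, 2), Pow(-2, 2)), Rational(1, 2))) = Mul(Add(-7, 32), Pow(Add(1, 4), Rational(1, 2))) = Mul(25, Pow(5, Rational(1, 2))) ≈ 55.902)
Mul(Add(4898, O), Add(Pow(3000, -1), D)) = Mul(Add(4898, Mul(25, Pow(5, Rational(1, 2)))), Add(Pow(3000, -1), 2205)) = Mul(Add(4898, Mul(25, Pow(5, Rational(1, 2)))), Add(Rational(1, 3000), 2205)) = Mul(Add(4898, Mul(25, Pow(5, Rational(1, 2)))), Rational(6615001, 3000)) = Add(Rational(16200137449, 1500), Mul(Rational(6615001, 120), Pow(5, Rational(1, 2))))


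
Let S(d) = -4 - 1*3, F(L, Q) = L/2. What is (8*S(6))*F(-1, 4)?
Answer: 28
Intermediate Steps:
F(L, Q) = L/2 (F(L, Q) = L*(½) = L/2)
S(d) = -7 (S(d) = -4 - 3 = -7)
(8*S(6))*F(-1, 4) = (8*(-7))*((½)*(-1)) = -56*(-½) = 28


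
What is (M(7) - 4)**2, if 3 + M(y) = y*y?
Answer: 1764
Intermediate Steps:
M(y) = -3 + y**2 (M(y) = -3 + y*y = -3 + y**2)
(M(7) - 4)**2 = ((-3 + 7**2) - 4)**2 = ((-3 + 49) - 4)**2 = (46 - 4)**2 = 42**2 = 1764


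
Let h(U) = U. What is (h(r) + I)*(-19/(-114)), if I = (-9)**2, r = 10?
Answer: 91/6 ≈ 15.167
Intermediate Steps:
I = 81
(h(r) + I)*(-19/(-114)) = (10 + 81)*(-19/(-114)) = 91*(-19*(-1/114)) = 91*(1/6) = 91/6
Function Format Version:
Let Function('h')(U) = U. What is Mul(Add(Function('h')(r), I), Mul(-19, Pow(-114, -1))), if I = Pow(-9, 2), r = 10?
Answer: Rational(91, 6) ≈ 15.167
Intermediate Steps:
I = 81
Mul(Add(Function('h')(r), I), Mul(-19, Pow(-114, -1))) = Mul(Add(10, 81), Mul(-19, Pow(-114, -1))) = Mul(91, Mul(-19, Rational(-1, 114))) = Mul(91, Rational(1, 6)) = Rational(91, 6)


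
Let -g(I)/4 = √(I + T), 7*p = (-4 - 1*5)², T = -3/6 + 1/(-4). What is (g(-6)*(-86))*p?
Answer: 41796*I*√3/7 ≈ 10342.0*I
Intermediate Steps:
T = -¾ (T = -3*⅙ + 1*(-¼) = -½ - ¼ = -¾ ≈ -0.75000)
p = 81/7 (p = (-4 - 1*5)²/7 = (-4 - 5)²/7 = (⅐)*(-9)² = (⅐)*81 = 81/7 ≈ 11.571)
g(I) = -4*√(-¾ + I) (g(I) = -4*√(I - ¾) = -4*√(-¾ + I))
(g(-6)*(-86))*p = (-2*√(-3 + 4*(-6))*(-86))*(81/7) = (-2*√(-3 - 24)*(-86))*(81/7) = (-6*I*√3*(-86))*(81/7) = (516*I*√3)*(81/7) = 41796*I*√3/7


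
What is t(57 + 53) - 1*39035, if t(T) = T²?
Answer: -26935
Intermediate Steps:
t(57 + 53) - 1*39035 = (57 + 53)² - 1*39035 = 110² - 39035 = 12100 - 39035 = -26935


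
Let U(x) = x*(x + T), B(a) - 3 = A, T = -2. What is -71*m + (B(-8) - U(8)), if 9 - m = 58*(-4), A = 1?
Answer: -17155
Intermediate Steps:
B(a) = 4 (B(a) = 3 + 1 = 4)
U(x) = x*(-2 + x) (U(x) = x*(x - 2) = x*(-2 + x))
m = 241 (m = 9 - 58*(-4) = 9 - 1*(-232) = 9 + 232 = 241)
-71*m + (B(-8) - U(8)) = -71*241 + (4 - 8*(-2 + 8)) = -17111 + (4 - 8*6) = -17111 + (4 - 1*48) = -17111 + (4 - 48) = -17111 - 44 = -17155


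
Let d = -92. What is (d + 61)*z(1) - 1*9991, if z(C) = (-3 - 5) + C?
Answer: -9774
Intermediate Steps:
z(C) = -8 + C
(d + 61)*z(1) - 1*9991 = (-92 + 61)*(-8 + 1) - 1*9991 = -31*(-7) - 9991 = 217 - 9991 = -9774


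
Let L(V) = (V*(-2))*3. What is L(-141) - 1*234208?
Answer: -233362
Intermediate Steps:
L(V) = -6*V (L(V) = -2*V*3 = -6*V)
L(-141) - 1*234208 = -6*(-141) - 1*234208 = 846 - 234208 = -233362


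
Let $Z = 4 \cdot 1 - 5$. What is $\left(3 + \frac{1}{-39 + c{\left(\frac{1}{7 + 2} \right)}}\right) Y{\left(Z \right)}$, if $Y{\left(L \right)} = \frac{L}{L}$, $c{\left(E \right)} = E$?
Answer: $\frac{1041}{350} \approx 2.9743$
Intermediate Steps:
$Z = -1$ ($Z = 4 - 5 = -1$)
$Y{\left(L \right)} = 1$
$\left(3 + \frac{1}{-39 + c{\left(\frac{1}{7 + 2} \right)}}\right) Y{\left(Z \right)} = \left(3 + \frac{1}{-39 + \frac{1}{7 + 2}}\right) 1 = \left(3 + \frac{1}{-39 + \frac{1}{9}}\right) 1 = \left(3 + \frac{1}{- \frac{350}{9}}\right) 1 = \left(3 - \frac{9}{350}\right) 1 = \frac{1041}{350} \cdot 1 = \frac{1041}{350}$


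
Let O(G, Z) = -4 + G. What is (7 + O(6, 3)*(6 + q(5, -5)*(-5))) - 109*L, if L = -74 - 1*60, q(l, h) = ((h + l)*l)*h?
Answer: 14625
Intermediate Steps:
q(l, h) = h*l*(h + l) (q(l, h) = (l*(h + l))*h = h*l*(h + l))
L = -134 (L = -74 - 60 = -134)
(7 + O(6, 3)*(6 + q(5, -5)*(-5))) - 109*L = (7 + (-4 + 6)*(6 - 5*5*(-5 + 5)*(-5))) - 109*(-134) = (7 + 2*(6 - 5*5*0*(-5))) + 14606 = (7 + 2*(6 + 0*(-5))) + 14606 = (7 + 2*(6 + 0)) + 14606 = (7 + 2*6) + 14606 = (7 + 12) + 14606 = 19 + 14606 = 14625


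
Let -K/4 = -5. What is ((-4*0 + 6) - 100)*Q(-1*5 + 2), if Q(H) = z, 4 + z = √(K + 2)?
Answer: 376 - 94*√22 ≈ -64.899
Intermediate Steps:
K = 20 (K = -4*(-5) = 20)
z = -4 + √22 (z = -4 + √(20 + 2) = -4 + √22 ≈ 0.69042)
Q(H) = -4 + √22
((-4*0 + 6) - 100)*Q(-1*5 + 2) = ((-4*0 + 6) - 100)*(-4 + √22) = ((0 + 6) - 100)*(-4 + √22) = (6 - 100)*(-4 + √22) = -94*(-4 + √22) = 376 - 94*√22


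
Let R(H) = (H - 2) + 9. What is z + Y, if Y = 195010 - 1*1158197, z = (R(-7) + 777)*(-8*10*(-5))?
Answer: -652387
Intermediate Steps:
R(H) = 7 + H (R(H) = (-2 + H) + 9 = 7 + H)
z = 310800 (z = ((7 - 7) + 777)*(-8*10*(-5)) = (0 + 777)*(-80*(-5)) = 777*400 = 310800)
Y = -963187 (Y = 195010 - 1158197 = -963187)
z + Y = 310800 - 963187 = -652387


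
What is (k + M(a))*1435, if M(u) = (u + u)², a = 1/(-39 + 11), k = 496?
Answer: 19929485/28 ≈ 7.1177e+5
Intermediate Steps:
a = -1/28 (a = 1/(-28) = -1/28 ≈ -0.035714)
M(u) = 4*u² (M(u) = (2*u)² = 4*u²)
(k + M(a))*1435 = (496 + 4*(-1/28)²)*1435 = (496 + 4*(1/784))*1435 = (496 + 1/196)*1435 = (97217/196)*1435 = 19929485/28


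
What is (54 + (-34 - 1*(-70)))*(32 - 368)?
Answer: -30240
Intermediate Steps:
(54 + (-34 - 1*(-70)))*(32 - 368) = (54 + (-34 + 70))*(-336) = (54 + 36)*(-336) = 90*(-336) = -30240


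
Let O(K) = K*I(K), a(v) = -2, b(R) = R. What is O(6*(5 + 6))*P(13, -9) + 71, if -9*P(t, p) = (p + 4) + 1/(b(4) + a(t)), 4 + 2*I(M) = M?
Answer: 1094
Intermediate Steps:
I(M) = -2 + M/2
O(K) = K*(-2 + K/2)
P(t, p) = -½ - p/9 (P(t, p) = -((p + 4) + 1/(4 - 2))/9 = -((4 + p) + 1/2)/9 = -((4 + p) + ½)/9 = -(9/2 + p)/9 = -½ - p/9)
O(6*(5 + 6))*P(13, -9) + 71 = ((6*(5 + 6))*(-4 + 6*(5 + 6))/2)*(-½ - ⅑*(-9)) + 71 = ((6*11)*(-4 + 6*11)/2)*(-½ + 1) + 71 = ((½)*66*(-4 + 66))*(½) + 71 = ((½)*66*62)*(½) + 71 = 2046*(½) + 71 = 1023 + 71 = 1094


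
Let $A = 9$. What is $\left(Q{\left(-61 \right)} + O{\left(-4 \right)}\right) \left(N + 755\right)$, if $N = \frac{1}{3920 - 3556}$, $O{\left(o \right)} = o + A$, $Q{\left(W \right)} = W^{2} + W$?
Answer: $\frac{1007218965}{364} \approx 2.7671 \cdot 10^{6}$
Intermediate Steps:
$Q{\left(W \right)} = W + W^{2}$
$O{\left(o \right)} = 9 + o$ ($O{\left(o \right)} = o + 9 = 9 + o$)
$N = \frac{1}{364} \approx 0.0027473$
$\left(Q{\left(-61 \right)} + O{\left(-4 \right)}\right) \left(N + 755\right) = \left(- 61 \left(1 - 61\right) + \left(9 - 4\right)\right) \left(\frac{1}{364} + 755\right) = \left(\left(-61\right) \left(-60\right) + 5\right) \frac{274821}{364} = \left(3660 + 5\right) \frac{274821}{364} = 3665 \cdot \frac{274821}{364} = \frac{1007218965}{364}$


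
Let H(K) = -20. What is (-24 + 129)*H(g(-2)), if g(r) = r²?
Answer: -2100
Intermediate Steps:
(-24 + 129)*H(g(-2)) = (-24 + 129)*(-20) = 105*(-20) = -2100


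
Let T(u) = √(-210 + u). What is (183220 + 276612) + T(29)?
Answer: 459832 + I*√181 ≈ 4.5983e+5 + 13.454*I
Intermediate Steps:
(183220 + 276612) + T(29) = (183220 + 276612) + √(-210 + 29) = 459832 + √(-181) = 459832 + I*√181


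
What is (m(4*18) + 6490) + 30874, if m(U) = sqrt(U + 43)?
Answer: 37364 + sqrt(115) ≈ 37375.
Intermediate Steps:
m(U) = sqrt(43 + U)
(m(4*18) + 6490) + 30874 = (sqrt(43 + 4*18) + 6490) + 30874 = (sqrt(43 + 72) + 6490) + 30874 = (sqrt(115) + 6490) + 30874 = (6490 + sqrt(115)) + 30874 = 37364 + sqrt(115)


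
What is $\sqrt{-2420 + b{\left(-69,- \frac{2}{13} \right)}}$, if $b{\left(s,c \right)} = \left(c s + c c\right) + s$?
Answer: $\frac{i \sqrt{418843}}{13} \approx 49.783 i$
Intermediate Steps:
$b{\left(s,c \right)} = s + c^{2} + c s$ ($b{\left(s,c \right)} = \left(c s + c^{2}\right) + s = \left(c^{2} + c s\right) + s = s + c^{2} + c s$)
$\sqrt{-2420 + b{\left(-69,- \frac{2}{13} \right)}} = \sqrt{-2420 + \left(-69 + \left(- \frac{2}{13}\right)^{2} + - \frac{2}{13} \left(-69\right)\right)} = \sqrt{-2420 + \left(-69 + \left(\left(-2\right) \frac{1}{13}\right)^{2} + \left(-2\right) \frac{1}{13} \left(-69\right)\right)} = \sqrt{-2420 - \left(\frac{759}{13} - \frac{4}{169}\right)} = \sqrt{-2420 + \left(-69 + \frac{4}{169} + \frac{138}{13}\right)} = \sqrt{-2420 - \frac{9863}{169}} = \sqrt{- \frac{418843}{169}} = \frac{i \sqrt{418843}}{13}$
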